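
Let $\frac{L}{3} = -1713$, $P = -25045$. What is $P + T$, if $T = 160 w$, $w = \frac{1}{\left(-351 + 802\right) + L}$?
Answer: $- \frac{7338195}{293} \approx -25045.0$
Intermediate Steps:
$L = -5139$ ($L = 3 \left(-1713\right) = -5139$)
$w = - \frac{1}{4688}$ ($w = \frac{1}{\left(-351 + 802\right) - 5139} = \frac{1}{451 - 5139} = \frac{1}{-4688} = - \frac{1}{4688} \approx -0.00021331$)
$T = - \frac{10}{293}$ ($T = 160 \left(- \frac{1}{4688}\right) = - \frac{10}{293} \approx -0.03413$)
$P + T = -25045 - \frac{10}{293} = - \frac{7338195}{293}$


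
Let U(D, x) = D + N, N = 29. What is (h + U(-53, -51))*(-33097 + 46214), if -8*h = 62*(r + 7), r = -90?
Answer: 32490809/4 ≈ 8.1227e+6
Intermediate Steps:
U(D, x) = 29 + D (U(D, x) = D + 29 = 29 + D)
h = 2573/4 (h = -31*(-90 + 7)/4 = -31*(-83)/4 = -⅛*(-5146) = 2573/4 ≈ 643.25)
(h + U(-53, -51))*(-33097 + 46214) = (2573/4 + (29 - 53))*(-33097 + 46214) = (2573/4 - 24)*13117 = (2477/4)*13117 = 32490809/4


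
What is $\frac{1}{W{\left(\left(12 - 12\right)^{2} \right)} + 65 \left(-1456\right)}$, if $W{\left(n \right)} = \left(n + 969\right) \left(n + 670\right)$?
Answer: $\frac{1}{554590} \approx 1.8031 \cdot 10^{-6}$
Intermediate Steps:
$W{\left(n \right)} = \left(670 + n\right) \left(969 + n\right)$ ($W{\left(n \right)} = \left(969 + n\right) \left(670 + n\right) = \left(670 + n\right) \left(969 + n\right)$)
$\frac{1}{W{\left(\left(12 - 12\right)^{2} \right)} + 65 \left(-1456\right)} = \frac{1}{\left(649230 + \left(\left(12 - 12\right)^{2}\right)^{2} + 1639 \left(12 - 12\right)^{2}\right) + 65 \left(-1456\right)} = \frac{1}{\left(649230 + \left(0^{2}\right)^{2} + 1639 \cdot 0^{2}\right) - 94640} = \frac{1}{\left(649230 + 0^{2} + 1639 \cdot 0\right) - 94640} = \frac{1}{\left(649230 + 0 + 0\right) - 94640} = \frac{1}{649230 - 94640} = \frac{1}{554590}$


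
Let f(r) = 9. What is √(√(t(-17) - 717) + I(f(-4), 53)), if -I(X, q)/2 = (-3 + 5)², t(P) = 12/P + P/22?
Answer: √(-1119008 + 374*I*√100497914)/374 ≈ 3.1601 + 4.241*I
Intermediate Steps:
t(P) = 12/P + P/22 (t(P) = 12/P + P*(1/22) = 12/P + P/22)
I(X, q) = -8 (I(X, q) = -2*(-3 + 5)² = -2*2² = -2*4 = -8)
√(√(t(-17) - 717) + I(f(-4), 53)) = √(√((12/(-17) + (1/22)*(-17)) - 717) - 8) = √(√((12*(-1/17) - 17/22) - 717) - 8) = √(√((-12/17 - 17/22) - 717) - 8) = √(√(-553/374 - 717) - 8) = √(√(-268711/374) - 8) = √(I*√100497914/374 - 8) = √(-8 + I*√100497914/374)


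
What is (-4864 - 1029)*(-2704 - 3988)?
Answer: 39435956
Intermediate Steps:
(-4864 - 1029)*(-2704 - 3988) = -5893*(-6692) = 39435956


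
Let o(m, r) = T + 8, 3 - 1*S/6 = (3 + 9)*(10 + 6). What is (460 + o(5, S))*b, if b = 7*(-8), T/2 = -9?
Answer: -25200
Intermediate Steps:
T = -18 (T = 2*(-9) = -18)
S = -1134 (S = 18 - 6*(3 + 9)*(10 + 6) = 18 - 72*16 = 18 - 6*192 = 18 - 1152 = -1134)
b = -56
o(m, r) = -10 (o(m, r) = -18 + 8 = -10)
(460 + o(5, S))*b = (460 - 10)*(-56) = 450*(-56) = -25200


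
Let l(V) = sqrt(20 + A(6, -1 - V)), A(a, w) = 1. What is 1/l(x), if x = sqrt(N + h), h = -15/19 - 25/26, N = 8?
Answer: sqrt(21)/21 ≈ 0.21822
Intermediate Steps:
h = -865/494 (h = -15*1/19 - 25*1/26 = -15/19 - 25/26 = -865/494 ≈ -1.7510)
x = 21*sqrt(3458)/494 (x = sqrt(8 - 865/494) = sqrt(3087/494) = 21*sqrt(3458)/494 ≈ 2.4998)
l(V) = sqrt(21) (l(V) = sqrt(20 + 1) = sqrt(21))
1/l(x) = 1/(sqrt(21)) = sqrt(21)/21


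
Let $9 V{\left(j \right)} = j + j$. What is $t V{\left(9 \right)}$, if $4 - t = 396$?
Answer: $-784$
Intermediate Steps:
$V{\left(j \right)} = \frac{2 j}{9}$ ($V{\left(j \right)} = \frac{j + j}{9} = \frac{2 j}{9}$)
$t = -392$ ($t = 4 - 396 = -392$)
$t V{\left(9 \right)} = - 392 \cdot \frac{2}{9} \cdot 9 = \left(-392\right) 2 = -784$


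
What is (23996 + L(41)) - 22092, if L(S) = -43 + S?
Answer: 1902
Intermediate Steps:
(23996 + L(41)) - 22092 = (23996 + (-43 + 41)) - 22092 = (23996 - 2) - 22092 = 23994 - 22092 = 1902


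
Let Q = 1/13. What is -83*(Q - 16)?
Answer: 17181/13 ≈ 1321.6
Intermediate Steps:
Q = 1/13 ≈ 0.076923
-83*(Q - 16) = -83*(1/13 - 16) = -83*(-207/13) = 17181/13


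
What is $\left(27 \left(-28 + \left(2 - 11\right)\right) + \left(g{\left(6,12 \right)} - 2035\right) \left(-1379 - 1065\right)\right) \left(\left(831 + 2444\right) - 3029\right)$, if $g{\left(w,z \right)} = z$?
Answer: $1216030398$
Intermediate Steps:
$\left(27 \left(-28 + \left(2 - 11\right)\right) + \left(g{\left(6,12 \right)} - 2035\right) \left(-1379 - 1065\right)\right) \left(\left(831 + 2444\right) - 3029\right) = \left(27 \left(-28 + \left(2 - 11\right)\right) + \left(12 - 2035\right) \left(-1379 - 1065\right)\right) \left(\left(831 + 2444\right) - 3029\right) = \left(27 \left(-28 - 9\right) - -4944212\right) \left(3275 - 3029\right) = \left(27 \left(-37\right) + 4944212\right) 246 = \left(-999 + 4944212\right) 246 = 4943213 \cdot 246 = 1216030398$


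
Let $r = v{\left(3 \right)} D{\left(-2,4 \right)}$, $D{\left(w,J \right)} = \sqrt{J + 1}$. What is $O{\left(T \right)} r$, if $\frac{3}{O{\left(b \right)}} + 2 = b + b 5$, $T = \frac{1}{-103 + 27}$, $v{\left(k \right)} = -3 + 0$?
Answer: $\frac{342 \sqrt{5}}{79} \approx 9.6802$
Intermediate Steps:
$D{\left(w,J \right)} = \sqrt{1 + J}$
$v{\left(k \right)} = -3$
$T = - \frac{1}{76}$ ($T = \frac{1}{-76} = - \frac{1}{76} \approx -0.013158$)
$r = - 3 \sqrt{5}$ ($r = - 3 \sqrt{1 + 4} = - 3 \sqrt{5} \approx -6.7082$)
$O{\left(b \right)} = \frac{3}{-2 + 6 b}$ ($O{\left(b \right)} = \frac{3}{-2 + \left(b + b 5\right)} = \frac{3}{-2 + \left(b + 5 b\right)} = \frac{3}{-2 + 6 b}$)
$O{\left(T \right)} r = \frac{3}{2 \left(-1 + 3 \left(- \frac{1}{76}\right)\right)} \left(- 3 \sqrt{5}\right) = \frac{3}{2 \left(-1 - \frac{3}{76}\right)} \left(- 3 \sqrt{5}\right) = \frac{3}{2 \left(- \frac{79}{76}\right)} \left(- 3 \sqrt{5}\right) = \frac{3}{2} \left(- \frac{76}{79}\right) \left(- 3 \sqrt{5}\right) = - \frac{114 \left(- 3 \sqrt{5}\right)}{79} = \frac{342 \sqrt{5}}{79}$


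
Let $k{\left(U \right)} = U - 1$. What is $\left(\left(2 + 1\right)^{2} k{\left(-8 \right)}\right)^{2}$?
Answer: $6561$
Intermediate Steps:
$k{\left(U \right)} = -1 + U$
$\left(\left(2 + 1\right)^{2} k{\left(-8 \right)}\right)^{2} = \left(\left(2 + 1\right)^{2} \left(-1 - 8\right)\right)^{2} = \left(3^{2} \left(-9\right)\right)^{2} = \left(9 \left(-9\right)\right)^{2} = \left(-81\right)^{2} = 6561$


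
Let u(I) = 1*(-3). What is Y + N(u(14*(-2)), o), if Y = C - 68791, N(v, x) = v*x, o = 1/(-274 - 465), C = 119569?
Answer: 37524945/739 ≈ 50778.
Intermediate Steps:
u(I) = -3
o = -1/739 (o = 1/(-739) = -1/739 ≈ -0.0013532)
Y = 50778 (Y = 119569 - 68791 = 50778)
Y + N(u(14*(-2)), o) = 50778 - 3*(-1/739) = 50778 + 3/739 = 37524945/739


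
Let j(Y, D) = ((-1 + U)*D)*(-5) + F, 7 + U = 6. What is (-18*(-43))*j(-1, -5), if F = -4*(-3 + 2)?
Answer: -35604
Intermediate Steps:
U = -1 (U = -7 + 6 = -1)
F = 4 (F = -4*(-1) = 4)
j(Y, D) = 4 + 10*D (j(Y, D) = ((-1 - 1)*D)*(-5) + 4 = -2*D*(-5) + 4 = 10*D + 4 = 4 + 10*D)
(-18*(-43))*j(-1, -5) = (-18*(-43))*(4 + 10*(-5)) = 774*(4 - 50) = 774*(-46) = -35604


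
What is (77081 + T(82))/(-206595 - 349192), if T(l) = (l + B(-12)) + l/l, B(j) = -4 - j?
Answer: -77172/555787 ≈ -0.13885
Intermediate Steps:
T(l) = 9 + l (T(l) = (l + (-4 - 1*(-12))) + l/l = (l + (-4 + 12)) + 1 = (l + 8) + 1 = (8 + l) + 1 = 9 + l)
(77081 + T(82))/(-206595 - 349192) = (77081 + (9 + 82))/(-206595 - 349192) = (77081 + 91)/(-555787) = 77172*(-1/555787) = -77172/555787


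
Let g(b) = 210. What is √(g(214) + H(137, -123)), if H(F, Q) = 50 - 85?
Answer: 5*√7 ≈ 13.229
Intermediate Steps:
H(F, Q) = -35
√(g(214) + H(137, -123)) = √(210 - 35) = √175 = 5*√7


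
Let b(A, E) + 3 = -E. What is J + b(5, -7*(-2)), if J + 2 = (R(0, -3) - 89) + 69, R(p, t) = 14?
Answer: -25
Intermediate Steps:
J = -8 (J = -2 + ((14 - 89) + 69) = -2 + (-75 + 69) = -2 - 6 = -8)
b(A, E) = -3 - E
J + b(5, -7*(-2)) = -8 + (-3 - (-7)*(-2)) = -8 + (-3 - 1*14) = -8 + (-3 - 14) = -8 - 17 = -25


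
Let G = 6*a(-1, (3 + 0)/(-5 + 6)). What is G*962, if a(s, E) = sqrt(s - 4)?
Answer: 5772*I*sqrt(5) ≈ 12907.0*I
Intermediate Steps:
a(s, E) = sqrt(-4 + s)
G = 6*I*sqrt(5) (G = 6*sqrt(-4 - 1) = 6*sqrt(-5) = 6*(I*sqrt(5)) = 6*I*sqrt(5) ≈ 13.416*I)
G*962 = (6*I*sqrt(5))*962 = 5772*I*sqrt(5)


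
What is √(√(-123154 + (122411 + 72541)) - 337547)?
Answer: √(-337547 + √71798) ≈ 580.76*I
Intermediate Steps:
√(√(-123154 + (122411 + 72541)) - 337547) = √(√(-123154 + 194952) - 337547) = √(√71798 - 337547) = √(-337547 + √71798)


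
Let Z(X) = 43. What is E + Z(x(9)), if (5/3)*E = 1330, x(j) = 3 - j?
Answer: 841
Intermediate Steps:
E = 798 (E = (⅗)*1330 = 798)
E + Z(x(9)) = 798 + 43 = 841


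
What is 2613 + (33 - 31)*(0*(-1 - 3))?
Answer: 2613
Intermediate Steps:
2613 + (33 - 31)*(0*(-1 - 3)) = 2613 + 2*(0*(-4)) = 2613 + 2*0 = 2613 + 0 = 2613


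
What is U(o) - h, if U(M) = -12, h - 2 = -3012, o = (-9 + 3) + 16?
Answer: 2998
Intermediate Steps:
o = 10 (o = -6 + 16 = 10)
h = -3010 (h = 2 - 3012 = -3010)
U(o) - h = -12 - 1*(-3010) = -12 + 3010 = 2998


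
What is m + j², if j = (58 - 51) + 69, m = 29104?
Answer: 34880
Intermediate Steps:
j = 76 (j = 7 + 69 = 76)
m + j² = 29104 + 76² = 29104 + 5776 = 34880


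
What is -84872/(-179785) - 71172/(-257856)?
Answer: 2890034371/3863220080 ≈ 0.74809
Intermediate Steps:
-84872/(-179785) - 71172/(-257856) = -84872*(-1/179785) - 71172*(-1/257856) = 84872/179785 + 5931/21488 = 2890034371/3863220080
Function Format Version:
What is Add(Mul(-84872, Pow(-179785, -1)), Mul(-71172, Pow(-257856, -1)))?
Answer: Rational(2890034371, 3863220080) ≈ 0.74809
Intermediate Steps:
Add(Mul(-84872, Pow(-179785, -1)), Mul(-71172, Pow(-257856, -1))) = Add(Mul(-84872, Rational(-1, 179785)), Mul(-71172, Rational(-1, 257856))) = Add(Rational(84872, 179785), Rational(5931, 21488)) = Rational(2890034371, 3863220080)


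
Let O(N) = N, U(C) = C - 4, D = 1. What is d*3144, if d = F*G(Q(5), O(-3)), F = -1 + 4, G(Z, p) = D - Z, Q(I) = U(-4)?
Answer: 84888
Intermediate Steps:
U(C) = -4 + C
Q(I) = -8 (Q(I) = -4 - 4 = -8)
G(Z, p) = 1 - Z
F = 3
d = 27 (d = 3*(1 - 1*(-8)) = 3*(1 + 8) = 3*9 = 27)
d*3144 = 27*3144 = 84888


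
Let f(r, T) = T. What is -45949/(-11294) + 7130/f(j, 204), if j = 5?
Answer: 11237477/287997 ≈ 39.019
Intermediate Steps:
-45949/(-11294) + 7130/f(j, 204) = -45949/(-11294) + 7130/204 = -45949*(-1/11294) + 7130*(1/204) = 45949/11294 + 3565/102 = 11237477/287997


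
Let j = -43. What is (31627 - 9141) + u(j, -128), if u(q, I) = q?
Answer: 22443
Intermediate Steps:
(31627 - 9141) + u(j, -128) = (31627 - 9141) - 43 = 22486 - 43 = 22443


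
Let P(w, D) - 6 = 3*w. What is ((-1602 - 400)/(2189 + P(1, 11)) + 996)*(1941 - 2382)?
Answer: -68896989/157 ≈ -4.3883e+5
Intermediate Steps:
P(w, D) = 6 + 3*w
((-1602 - 400)/(2189 + P(1, 11)) + 996)*(1941 - 2382) = ((-1602 - 400)/(2189 + (6 + 3*1)) + 996)*(1941 - 2382) = (-2002/(2189 + (6 + 3)) + 996)*(-441) = (-2002/(2189 + 9) + 996)*(-441) = (-2002/2198 + 996)*(-441) = (-2002*1/2198 + 996)*(-441) = (-143/157 + 996)*(-441) = (156229/157)*(-441) = -68896989/157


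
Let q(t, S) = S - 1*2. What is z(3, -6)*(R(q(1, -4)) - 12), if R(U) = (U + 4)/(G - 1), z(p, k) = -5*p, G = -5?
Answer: 175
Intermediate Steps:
q(t, S) = -2 + S (q(t, S) = S - 2 = -2 + S)
R(U) = -⅔ - U/6 (R(U) = (U + 4)/(-5 - 1) = (4 + U)/(-6) = (4 + U)*(-⅙) = -⅔ - U/6)
z(3, -6)*(R(q(1, -4)) - 12) = (-5*3)*((-⅔ - (-2 - 4)/6) - 12) = -15*((-⅔ - ⅙*(-6)) - 12) = -15*((-⅔ + 1) - 12) = -15*(⅓ - 12) = -15*(-35/3) = 175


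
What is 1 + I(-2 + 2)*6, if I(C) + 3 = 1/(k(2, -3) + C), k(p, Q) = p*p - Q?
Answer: -113/7 ≈ -16.143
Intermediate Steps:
k(p, Q) = p² - Q
I(C) = -3 + 1/(7 + C) (I(C) = -3 + 1/((2² - 1*(-3)) + C) = -3 + 1/((4 + 3) + C) = -3 + 1/(7 + C))
1 + I(-2 + 2)*6 = 1 + ((-20 - 3*(-2 + 2))/(7 + (-2 + 2)))*6 = 1 + ((-20 - 3*0)/(7 + 0))*6 = 1 + ((-20 + 0)/7)*6 = 1 + ((⅐)*(-20))*6 = 1 - 20/7*6 = 1 - 120/7 = -113/7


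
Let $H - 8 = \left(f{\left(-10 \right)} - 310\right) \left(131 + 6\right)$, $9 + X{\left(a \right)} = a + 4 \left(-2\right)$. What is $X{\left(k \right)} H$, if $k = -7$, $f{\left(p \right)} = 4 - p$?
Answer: $973056$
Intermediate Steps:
$X{\left(a \right)} = -17 + a$ ($X{\left(a \right)} = -9 + \left(a + 4 \left(-2\right)\right) = -9 + \left(a - 8\right) = -9 + \left(-8 + a\right) = -17 + a$)
$H = -40544$ ($H = 8 + \left(\left(4 - -10\right) - 310\right) \left(131 + 6\right) = 8 + \left(\left(4 + 10\right) - 310\right) 137 = 8 + \left(14 - 310\right) 137 = 8 - 40552 = -40544$)
$X{\left(k \right)} H = \left(-17 - 7\right) \left(-40544\right) = \left(-24\right) \left(-40544\right) = 973056$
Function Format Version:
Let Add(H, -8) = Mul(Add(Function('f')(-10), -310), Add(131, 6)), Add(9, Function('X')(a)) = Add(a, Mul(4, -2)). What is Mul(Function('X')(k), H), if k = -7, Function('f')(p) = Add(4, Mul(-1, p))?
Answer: 973056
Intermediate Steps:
Function('X')(a) = Add(-17, a) (Function('X')(a) = Add(-9, Add(a, Mul(4, -2))) = Add(-9, Add(a, -8)) = Add(-9, Add(-8, a)) = Add(-17, a))
H = -40544 (H = Add(8, Mul(Add(Add(4, Mul(-1, -10)), -310), Add(131, 6))) = Add(8, Mul(Add(Add(4, 10), -310), 137)) = Add(8, Mul(Add(14, -310), 137)) = Add(8, Mul(-296, 137)) = Add(8, -40552) = -40544)
Mul(Function('X')(k), H) = Mul(Add(-17, -7), -40544) = Mul(-24, -40544) = 973056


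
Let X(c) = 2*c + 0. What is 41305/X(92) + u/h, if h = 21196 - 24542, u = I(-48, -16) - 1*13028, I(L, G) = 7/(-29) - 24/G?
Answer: 2038750031/8927128 ≈ 228.38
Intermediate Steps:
I(L, G) = -7/29 - 24/G (I(L, G) = 7*(-1/29) - 24/G = -7/29 - 24/G)
X(c) = 2*c
u = -755551/58 (u = (-7/29 - 24/(-16)) - 1*13028 = (-7/29 - 24*(-1/16)) - 13028 = (-7/29 + 3/2) - 13028 = 73/58 - 13028 = -755551/58 ≈ -13027.)
h = -3346
41305/X(92) + u/h = 41305/((2*92)) - 755551/58/(-3346) = 41305/184 - 755551/58*(-1/3346) = 41305*(1/184) + 755551/194068 = 41305/184 + 755551/194068 = 2038750031/8927128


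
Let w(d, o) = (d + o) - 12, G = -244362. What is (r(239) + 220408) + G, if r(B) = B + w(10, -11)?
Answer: -23728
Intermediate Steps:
w(d, o) = -12 + d + o
r(B) = -13 + B (r(B) = B + (-12 + 10 - 11) = B - 13 = -13 + B)
(r(239) + 220408) + G = ((-13 + 239) + 220408) - 244362 = (226 + 220408) - 244362 = 220634 - 244362 = -23728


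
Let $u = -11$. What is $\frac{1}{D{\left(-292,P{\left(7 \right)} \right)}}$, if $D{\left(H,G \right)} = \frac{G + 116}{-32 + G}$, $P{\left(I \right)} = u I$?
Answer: $- \frac{109}{39} \approx -2.7949$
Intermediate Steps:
$P{\left(I \right)} = - 11 I$
$D{\left(H,G \right)} = \frac{116 + G}{-32 + G}$
$\frac{1}{D{\left(-292,P{\left(7 \right)} \right)}} = \frac{1}{\frac{1}{-32 - 77} \left(116 - 77\right)} = \frac{1}{\frac{1}{-109} \cdot 39} = \frac{1}{\left(- \frac{1}{109}\right) 39} = \frac{1}{- \frac{39}{109}} = - \frac{109}{39}$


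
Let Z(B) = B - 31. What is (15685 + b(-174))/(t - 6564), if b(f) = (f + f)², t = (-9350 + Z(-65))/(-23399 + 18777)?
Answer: -316119379/15164681 ≈ -20.846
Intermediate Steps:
Z(B) = -31 + B
t = 4723/2311 (t = (-9350 + (-31 - 65))/(-23399 + 18777) = (-9350 - 96)/(-4622) = -9446*(-1/4622) = 4723/2311 ≈ 2.0437)
b(f) = 4*f² (b(f) = (2*f)² = 4*f²)
(15685 + b(-174))/(t - 6564) = (15685 + 4*(-174)²)/(4723/2311 - 6564) = (15685 + 4*30276)/(-15164681/2311) = (15685 + 121104)*(-2311/15164681) = 136789*(-2311/15164681) = -316119379/15164681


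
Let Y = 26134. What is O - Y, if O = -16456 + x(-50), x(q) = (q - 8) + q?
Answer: -42698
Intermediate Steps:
x(q) = -8 + 2*q (x(q) = (-8 + q) + q = -8 + 2*q)
O = -16564 (O = -16456 + (-8 + 2*(-50)) = -16456 + (-8 - 100) = -16456 - 108 = -16564)
O - Y = -16564 - 1*26134 = -16564 - 26134 = -42698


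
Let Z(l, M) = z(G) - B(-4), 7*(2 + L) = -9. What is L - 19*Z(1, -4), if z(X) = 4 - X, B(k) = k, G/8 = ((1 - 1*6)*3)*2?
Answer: -33007/7 ≈ -4715.3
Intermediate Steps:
G = -240 (G = 8*(((1 - 1*6)*3)*2) = 8*(((1 - 6)*3)*2) = 8*(-5*3*2) = 8*(-15*2) = 8*(-30) = -240)
L = -23/7 (L = -2 + (⅐)*(-9) = -2 - 9/7 = -23/7 ≈ -3.2857)
Z(l, M) = 248 (Z(l, M) = (4 - 1*(-240)) - 1*(-4) = (4 + 240) + 4 = 244 + 4 = 248)
L - 19*Z(1, -4) = -23/7 - 19*248 = -23/7 - 4712 = -33007/7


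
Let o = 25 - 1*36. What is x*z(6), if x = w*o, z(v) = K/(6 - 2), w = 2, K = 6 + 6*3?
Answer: -132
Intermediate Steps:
K = 24 (K = 6 + 18 = 24)
o = -11 (o = 25 - 36 = -11)
z(v) = 6 (z(v) = 24/(6 - 2) = 24/4 = 24*(¼) = 6)
x = -22 (x = 2*(-11) = -22)
x*z(6) = -22*6 = -132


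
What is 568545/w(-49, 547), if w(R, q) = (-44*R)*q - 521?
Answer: 189515/392937 ≈ 0.48230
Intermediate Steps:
w(R, q) = -521 - 44*R*q (w(R, q) = -44*R*q - 521 = -521 - 44*R*q)
568545/w(-49, 547) = 568545/(-521 - 44*(-49)*547) = 568545/(-521 + 1179332) = 568545/1178811 = 568545*(1/1178811) = 189515/392937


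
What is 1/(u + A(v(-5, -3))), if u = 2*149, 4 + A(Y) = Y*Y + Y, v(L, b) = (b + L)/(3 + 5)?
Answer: 1/294 ≈ 0.0034014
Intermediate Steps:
v(L, b) = L/8 + b/8 (v(L, b) = (L + b)/8 = (L + b)*(1/8) = L/8 + b/8)
A(Y) = -4 + Y + Y**2 (A(Y) = -4 + (Y*Y + Y) = -4 + (Y**2 + Y) = -4 + (Y + Y**2) = -4 + Y + Y**2)
u = 298
1/(u + A(v(-5, -3))) = 1/(298 + (-4 + ((1/8)*(-5) + (1/8)*(-3)) + ((1/8)*(-5) + (1/8)*(-3))**2)) = 1/(298 + (-4 + (-5/8 - 3/8) + (-5/8 - 3/8)**2)) = 1/(298 + (-4 - 1 + (-1)**2)) = 1/(298 + (-4 - 1 + 1)) = 1/(298 - 4) = 1/294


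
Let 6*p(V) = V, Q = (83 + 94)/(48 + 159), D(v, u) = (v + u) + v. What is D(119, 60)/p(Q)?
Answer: 123372/59 ≈ 2091.1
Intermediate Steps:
D(v, u) = u + 2*v (D(v, u) = (u + v) + v = u + 2*v)
Q = 59/69 (Q = 177/207 = 177*(1/207) = 59/69 ≈ 0.85507)
p(V) = V/6
D(119, 60)/p(Q) = (60 + 2*119)/(((⅙)*(59/69))) = (60 + 238)/(59/414) = 298*(414/59) = 123372/59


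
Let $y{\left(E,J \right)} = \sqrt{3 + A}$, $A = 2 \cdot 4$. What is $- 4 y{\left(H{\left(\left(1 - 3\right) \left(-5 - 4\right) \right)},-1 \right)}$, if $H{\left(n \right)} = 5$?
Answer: $- 4 \sqrt{11} \approx -13.266$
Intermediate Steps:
$A = 8$
$y{\left(E,J \right)} = \sqrt{11}$ ($y{\left(E,J \right)} = \sqrt{3 + 8} = \sqrt{11}$)
$- 4 y{\left(H{\left(\left(1 - 3\right) \left(-5 - 4\right) \right)},-1 \right)} = - 4 \sqrt{11}$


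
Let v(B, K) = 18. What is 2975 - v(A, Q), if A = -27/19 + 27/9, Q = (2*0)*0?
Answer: 2957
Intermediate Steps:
Q = 0 (Q = 0*0 = 0)
A = 30/19 (A = -27*1/19 + 27*(1/9) = -27/19 + 3 = 30/19 ≈ 1.5789)
2975 - v(A, Q) = 2975 - 1*18 = 2975 - 18 = 2957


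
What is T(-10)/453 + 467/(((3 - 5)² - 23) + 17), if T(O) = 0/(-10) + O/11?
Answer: -2327081/9966 ≈ -233.50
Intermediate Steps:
T(O) = O/11 (T(O) = 0*(-⅒) + O*(1/11) = 0 + O/11 = O/11)
T(-10)/453 + 467/(((3 - 5)² - 23) + 17) = ((1/11)*(-10))/453 + 467/(((3 - 5)² - 23) + 17) = -10/11*1/453 + 467/(((-2)² - 23) + 17) = -10/4983 + 467/((4 - 23) + 17) = -10/4983 + 467/(-19 + 17) = -10/4983 + 467/(-2) = -10/4983 + 467*(-½) = -10/4983 - 467/2 = -2327081/9966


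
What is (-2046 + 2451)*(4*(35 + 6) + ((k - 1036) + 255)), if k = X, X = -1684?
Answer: -931905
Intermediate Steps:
k = -1684
(-2046 + 2451)*(4*(35 + 6) + ((k - 1036) + 255)) = (-2046 + 2451)*(4*(35 + 6) + ((-1684 - 1036) + 255)) = 405*(4*41 + (-2720 + 255)) = 405*(164 - 2465) = 405*(-2301) = -931905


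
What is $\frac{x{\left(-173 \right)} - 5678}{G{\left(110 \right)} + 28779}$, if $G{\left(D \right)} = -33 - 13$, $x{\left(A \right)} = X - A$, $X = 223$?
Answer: $- \frac{5282}{28733} \approx -0.18383$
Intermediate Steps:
$x{\left(A \right)} = 223 - A$
$G{\left(D \right)} = -46$
$\frac{x{\left(-173 \right)} - 5678}{G{\left(110 \right)} + 28779} = \frac{\left(223 - -173\right) - 5678}{-46 + 28779} = \frac{\left(223 + 173\right) - 5678}{28733} = \left(396 - 5678\right) \frac{1}{28733} = \left(-5282\right) \frac{1}{28733} = - \frac{5282}{28733}$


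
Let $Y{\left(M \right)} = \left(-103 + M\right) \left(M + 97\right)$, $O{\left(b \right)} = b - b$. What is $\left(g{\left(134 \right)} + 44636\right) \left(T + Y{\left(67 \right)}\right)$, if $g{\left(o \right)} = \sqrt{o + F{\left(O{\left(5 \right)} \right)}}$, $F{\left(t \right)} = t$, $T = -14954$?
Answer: $-931017688 - 20858 \sqrt{134} \approx -9.3126 \cdot 10^{8}$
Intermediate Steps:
$O{\left(b \right)} = 0$
$g{\left(o \right)} = \sqrt{o}$ ($g{\left(o \right)} = \sqrt{o + 0} = \sqrt{o}$)
$Y{\left(M \right)} = \left(-103 + M\right) \left(97 + M\right)$
$\left(g{\left(134 \right)} + 44636\right) \left(T + Y{\left(67 \right)}\right) = \left(\sqrt{134} + 44636\right) \left(-14954 - \left(10393 - 4489\right)\right) = \left(44636 + \sqrt{134}\right) \left(-14954 - 5904\right) = \left(44636 + \sqrt{134}\right) \left(-20858\right) = -931017688 - 20858 \sqrt{134}$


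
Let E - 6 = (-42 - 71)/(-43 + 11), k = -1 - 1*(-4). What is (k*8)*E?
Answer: 915/4 ≈ 228.75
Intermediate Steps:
k = 3 (k = -1 + 4 = 3)
E = 305/32 (E = 6 + (-42 - 71)/(-43 + 11) = 6 - 113/(-32) = 6 - 113*(-1/32) = 6 + 113/32 = 305/32 ≈ 9.5313)
(k*8)*E = (3*8)*(305/32) = 24*(305/32) = 915/4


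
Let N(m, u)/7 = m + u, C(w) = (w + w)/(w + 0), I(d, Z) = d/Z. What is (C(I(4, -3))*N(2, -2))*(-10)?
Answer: 0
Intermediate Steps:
C(w) = 2 (C(w) = (2*w)/w = 2)
N(m, u) = 7*m + 7*u (N(m, u) = 7*(m + u) = 7*m + 7*u)
(C(I(4, -3))*N(2, -2))*(-10) = (2*(7*2 + 7*(-2)))*(-10) = (2*(14 - 14))*(-10) = (2*0)*(-10) = 0*(-10) = 0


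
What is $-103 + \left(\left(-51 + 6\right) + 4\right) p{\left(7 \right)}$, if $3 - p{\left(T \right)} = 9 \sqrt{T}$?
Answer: $-226 + 369 \sqrt{7} \approx 750.28$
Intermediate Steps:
$p{\left(T \right)} = 3 - 9 \sqrt{T}$
$-103 + \left(\left(-51 + 6\right) + 4\right) p{\left(7 \right)} = -103 + \left(\left(-51 + 6\right) + 4\right) \left(3 - 9 \sqrt{7}\right) = -103 + \left(-45 + 4\right) \left(3 - 9 \sqrt{7}\right) = -103 - 41 \left(3 - 9 \sqrt{7}\right) = -103 - \left(123 - 369 \sqrt{7}\right) = -226 + 369 \sqrt{7}$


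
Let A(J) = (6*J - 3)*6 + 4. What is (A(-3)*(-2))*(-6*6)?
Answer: -8784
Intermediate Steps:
A(J) = -14 + 36*J (A(J) = (-3 + 6*J)*6 + 4 = (-18 + 36*J) + 4 = -14 + 36*J)
(A(-3)*(-2))*(-6*6) = ((-14 + 36*(-3))*(-2))*(-6*6) = ((-14 - 108)*(-2))*(-36) = -122*(-2)*(-36) = 244*(-36) = -8784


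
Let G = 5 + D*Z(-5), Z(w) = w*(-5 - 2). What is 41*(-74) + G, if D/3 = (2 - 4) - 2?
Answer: -3449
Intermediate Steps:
D = -12 (D = 3*((2 - 4) - 2) = 3*(-2 - 2) = 3*(-4) = -12)
Z(w) = -7*w (Z(w) = w*(-7) = -7*w)
G = -415 (G = 5 - (-84)*(-5) = 5 - 12*35 = 5 - 420 = -415)
41*(-74) + G = 41*(-74) - 415 = -3034 - 415 = -3449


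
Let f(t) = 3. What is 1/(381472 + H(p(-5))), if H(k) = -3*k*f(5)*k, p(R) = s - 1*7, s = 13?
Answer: 1/381148 ≈ 2.6237e-6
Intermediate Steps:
p(R) = 6 (p(R) = 13 - 1*7 = 13 - 7 = 6)
H(k) = -9*k² (H(k) = -3*k*3*k = -3*3*k*k = -9*k²)
1/(381472 + H(p(-5))) = 1/(381472 - 9*6²) = 1/(381472 - 9*36) = 1/(381472 - 324) = 1/381148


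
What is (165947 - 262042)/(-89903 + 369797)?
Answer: -96095/279894 ≈ -0.34333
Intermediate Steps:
(165947 - 262042)/(-89903 + 369797) = -96095/279894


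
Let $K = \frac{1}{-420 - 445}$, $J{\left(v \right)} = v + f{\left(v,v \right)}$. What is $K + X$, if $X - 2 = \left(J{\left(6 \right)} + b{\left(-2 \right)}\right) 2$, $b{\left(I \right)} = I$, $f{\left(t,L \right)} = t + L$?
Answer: $\frac{29409}{865} \approx 33.999$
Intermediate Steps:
$f{\left(t,L \right)} = L + t$
$J{\left(v \right)} = 3 v$ ($J{\left(v \right)} = v + \left(v + v\right) = v + 2 v = 3 v$)
$X = 34$ ($X = 2 + \left(3 \cdot 6 - 2\right) 2 = 2 + \left(18 - 2\right) 2 = 2 + 16 \cdot 2 = 2 + 32 = 34$)
$K = - \frac{1}{865}$ ($K = \frac{1}{-865} = - \frac{1}{865} \approx -0.0011561$)
$K + X = - \frac{1}{865} + 34 = \frac{29409}{865}$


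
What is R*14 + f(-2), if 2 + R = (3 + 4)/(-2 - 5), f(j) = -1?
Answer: -43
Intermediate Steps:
R = -3 (R = -2 + (3 + 4)/(-2 - 5) = -2 + 7/(-7) = -2 + 7*(-⅐) = -2 - 1 = -3)
R*14 + f(-2) = -3*14 - 1 = -42 - 1 = -43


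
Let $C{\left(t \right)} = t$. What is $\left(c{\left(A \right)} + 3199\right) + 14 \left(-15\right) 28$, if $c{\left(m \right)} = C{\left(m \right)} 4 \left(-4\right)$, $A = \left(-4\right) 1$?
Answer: $-2617$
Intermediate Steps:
$A = -4$
$c{\left(m \right)} = - 16 m$ ($c{\left(m \right)} = m 4 \left(-4\right) = 4 m \left(-4\right) = - 16 m$)
$\left(c{\left(A \right)} + 3199\right) + 14 \left(-15\right) 28 = \left(\left(-16\right) \left(-4\right) + 3199\right) + 14 \left(-15\right) 28 = \left(64 + 3199\right) - 5880 = 3263 - 5880 = -2617$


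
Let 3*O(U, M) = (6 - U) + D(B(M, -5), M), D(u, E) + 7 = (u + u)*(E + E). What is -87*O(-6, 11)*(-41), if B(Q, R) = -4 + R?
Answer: -464899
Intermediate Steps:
D(u, E) = -7 + 4*E*u (D(u, E) = -7 + (u + u)*(E + E) = -7 + (2*u)*(2*E) = -7 + 4*E*u)
O(U, M) = -⅓ - 12*M - U/3 (O(U, M) = ((6 - U) + (-7 + 4*M*(-4 - 5)))/3 = ((6 - U) + (-7 + 4*M*(-9)))/3 = ((6 - U) + (-7 - 36*M))/3 = (-1 - U - 36*M)/3 = -⅓ - 12*M - U/3)
-87*O(-6, 11)*(-41) = -87*(-⅓ - 12*11 - ⅓*(-6))*(-41) = -87*(-⅓ - 132 + 2)*(-41) = -87*(-391/3)*(-41) = 11339*(-41) = -464899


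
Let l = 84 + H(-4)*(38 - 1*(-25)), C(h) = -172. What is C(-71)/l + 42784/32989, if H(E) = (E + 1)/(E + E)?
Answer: -8555840/28403529 ≈ -0.30122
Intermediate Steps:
H(E) = (1 + E)/(2*E) (H(E) = (1 + E)/((2*E)) = (1 + E)*(1/(2*E)) = (1 + E)/(2*E))
l = 861/8 (l = 84 + ((½)*(1 - 4)/(-4))*(38 - 1*(-25)) = 84 + ((½)*(-¼)*(-3))*(38 + 25) = 84 + (3/8)*63 = 84 + 189/8 = 861/8 ≈ 107.63)
C(-71)/l + 42784/32989 = -172/861/8 + 42784/32989 = -172*8/861 + 42784*(1/32989) = -1376/861 + 42784/32989 = -8555840/28403529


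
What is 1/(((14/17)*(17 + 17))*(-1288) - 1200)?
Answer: -1/37264 ≈ -2.6836e-5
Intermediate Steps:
1/(((14/17)*(17 + 17))*(-1288) - 1200) = 1/(((14*(1/17))*34)*(-1288) - 1200) = 1/(((14/17)*34)*(-1288) - 1200) = 1/(28*(-1288) - 1200) = 1/(-36064 - 1200) = 1/(-37264) = -1/37264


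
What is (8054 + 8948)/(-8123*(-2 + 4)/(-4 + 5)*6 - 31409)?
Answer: -17002/128885 ≈ -0.13192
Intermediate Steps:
(8054 + 8948)/(-8123*(-2 + 4)/(-4 + 5)*6 - 31409) = 17002/(-8123*2/1*6 - 31409) = 17002/(-8123*2*1*6 - 31409) = 17002/(-16246*6 - 31409) = 17002/(-8123*12 - 31409) = 17002/(-97476 - 31409) = 17002/(-128885) = 17002*(-1/128885) = -17002/128885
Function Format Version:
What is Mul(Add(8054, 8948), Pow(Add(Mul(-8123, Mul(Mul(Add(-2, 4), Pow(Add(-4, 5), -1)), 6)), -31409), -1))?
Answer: Rational(-17002, 128885) ≈ -0.13192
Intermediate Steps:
Mul(Add(8054, 8948), Pow(Add(Mul(-8123, Mul(Mul(Add(-2, 4), Pow(Add(-4, 5), -1)), 6)), -31409), -1)) = Mul(17002, Pow(Add(Mul(-8123, Mul(Mul(2, Pow(1, -1)), 6)), -31409), -1)) = Mul(17002, Pow(Add(Mul(-8123, Mul(Mul(2, 1), 6)), -31409), -1)) = Mul(17002, Pow(Add(Mul(-8123, Mul(2, 6)), -31409), -1)) = Mul(17002, Pow(Add(Mul(-8123, 12), -31409), -1)) = Mul(17002, Pow(Add(-97476, -31409), -1)) = Mul(17002, Pow(-128885, -1)) = Mul(17002, Rational(-1, 128885)) = Rational(-17002, 128885)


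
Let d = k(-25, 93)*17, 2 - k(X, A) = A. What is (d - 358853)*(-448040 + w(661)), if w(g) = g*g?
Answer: 4007287600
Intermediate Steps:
w(g) = g²
k(X, A) = 2 - A
d = -1547 (d = (2 - 1*93)*17 = (2 - 93)*17 = -91*17 = -1547)
(d - 358853)*(-448040 + w(661)) = (-1547 - 358853)*(-448040 + 661²) = -360400*(-448040 + 436921) = -360400*(-11119) = 4007287600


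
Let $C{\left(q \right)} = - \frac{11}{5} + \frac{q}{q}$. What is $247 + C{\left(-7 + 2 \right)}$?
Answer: $\frac{1229}{5} \approx 245.8$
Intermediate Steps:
$C{\left(q \right)} = - \frac{6}{5}$ ($C{\left(q \right)} = \left(-11\right) \frac{1}{5} + 1 = - \frac{11}{5} + 1 = - \frac{6}{5}$)
$247 + C{\left(-7 + 2 \right)} = 247 - \frac{6}{5} = \frac{1229}{5}$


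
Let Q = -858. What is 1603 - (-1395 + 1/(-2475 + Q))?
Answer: 9992335/3333 ≈ 2998.0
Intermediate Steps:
1603 - (-1395 + 1/(-2475 + Q)) = 1603 - (-1395 + 1/(-2475 - 858)) = 1603 - (-1395 + 1/(-3333)) = 1603 - (-1395 - 1/3333) = 1603 - 1*(-4649536/3333) = 1603 + 4649536/3333 = 9992335/3333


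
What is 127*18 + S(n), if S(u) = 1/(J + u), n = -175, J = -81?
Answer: 585215/256 ≈ 2286.0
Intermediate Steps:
S(u) = 1/(-81 + u)
127*18 + S(n) = 127*18 + 1/(-81 - 175) = 2286 + 1/(-256) = 2286 - 1/256 = 585215/256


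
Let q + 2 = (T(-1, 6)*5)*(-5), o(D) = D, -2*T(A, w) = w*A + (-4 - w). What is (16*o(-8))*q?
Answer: 25856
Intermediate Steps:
T(A, w) = 2 + w/2 - A*w/2 (T(A, w) = -(w*A + (-4 - w))/2 = -(A*w + (-4 - w))/2 = -(-4 - w + A*w)/2 = 2 + w/2 - A*w/2)
q = -202 (q = -2 + ((2 + (1/2)*6 - 1/2*(-1)*6)*5)*(-5) = -2 + ((2 + 3 + 3)*5)*(-5) = -2 + (8*5)*(-5) = -2 + 40*(-5) = -2 - 200 = -202)
(16*o(-8))*q = (16*(-8))*(-202) = -128*(-202) = 25856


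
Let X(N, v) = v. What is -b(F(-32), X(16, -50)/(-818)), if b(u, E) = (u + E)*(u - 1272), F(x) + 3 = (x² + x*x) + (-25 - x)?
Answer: -654648540/409 ≈ -1.6006e+6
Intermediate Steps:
F(x) = -28 - x + 2*x² (F(x) = -3 + ((x² + x*x) + (-25 - x)) = -3 + ((x² + x²) + (-25 - x)) = -3 + (2*x² + (-25 - x)) = -3 + (-25 - x + 2*x²) = -28 - x + 2*x²)
b(u, E) = (-1272 + u)*(E + u) (b(u, E) = (E + u)*(-1272 + u) = (-1272 + u)*(E + u))
-b(F(-32), X(16, -50)/(-818)) = -((-28 - 1*(-32) + 2*(-32)²)² - (-63600)/(-818) - 1272*(-28 - 1*(-32) + 2*(-32)²) + (-50/(-818))*(-28 - 1*(-32) + 2*(-32)²)) = -((-28 + 32 + 2*1024)² - (-63600)*(-1)/818 - 1272*(-28 + 32 + 2*1024) + (-50*(-1/818))*(-28 + 32 + 2*1024)) = -((-28 + 32 + 2048)² - 1272*25/409 - 1272*(-28 + 32 + 2048) + 25*(-28 + 32 + 2048)/409) = -(2052² - 31800/409 - 1272*2052 + (25/409)*2052) = -(4210704 - 31800/409 - 2610144 + 51300/409) = -1*654648540/409 = -654648540/409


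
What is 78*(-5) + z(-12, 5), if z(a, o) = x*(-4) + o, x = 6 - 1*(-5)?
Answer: -429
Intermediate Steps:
x = 11 (x = 6 + 5 = 11)
z(a, o) = -44 + o (z(a, o) = 11*(-4) + o = -44 + o)
78*(-5) + z(-12, 5) = 78*(-5) + (-44 + 5) = -390 - 39 = -429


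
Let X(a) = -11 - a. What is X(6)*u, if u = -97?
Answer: 1649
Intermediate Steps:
X(6)*u = (-11 - 1*6)*(-97) = (-11 - 6)*(-97) = -17*(-97) = 1649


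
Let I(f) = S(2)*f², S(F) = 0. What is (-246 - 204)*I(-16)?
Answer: 0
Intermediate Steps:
I(f) = 0 (I(f) = 0*f² = 0)
(-246 - 204)*I(-16) = (-246 - 204)*0 = -450*0 = 0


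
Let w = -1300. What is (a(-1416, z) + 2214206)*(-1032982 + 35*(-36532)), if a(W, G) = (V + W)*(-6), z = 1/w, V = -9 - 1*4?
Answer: -5138182693560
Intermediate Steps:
V = -13 (V = -9 - 4 = -13)
z = -1/1300 (z = 1/(-1300) = -1/1300 ≈ -0.00076923)
a(W, G) = 78 - 6*W (a(W, G) = (-13 + W)*(-6) = 78 - 6*W)
(a(-1416, z) + 2214206)*(-1032982 + 35*(-36532)) = ((78 - 6*(-1416)) + 2214206)*(-1032982 + 35*(-36532)) = ((78 + 8496) + 2214206)*(-1032982 - 1278620) = (8574 + 2214206)*(-2311602) = 2222780*(-2311602) = -5138182693560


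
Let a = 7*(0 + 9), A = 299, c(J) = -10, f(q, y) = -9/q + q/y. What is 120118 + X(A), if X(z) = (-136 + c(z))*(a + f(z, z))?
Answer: 33122740/299 ≈ 1.1078e+5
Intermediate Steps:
a = 63 (a = 7*9 = 63)
X(z) = -9344 + 1314/z (X(z) = (-136 - 10)*(63 + (-9/z + z/z)) = -146*(63 + (-9/z + 1)) = -146*(63 + (1 - 9/z)) = -146*(64 - 9/z) = -9344 + 1314/z)
120118 + X(A) = 120118 + (-9344 + 1314/299) = 120118 - 2792542/299 = 33122740/299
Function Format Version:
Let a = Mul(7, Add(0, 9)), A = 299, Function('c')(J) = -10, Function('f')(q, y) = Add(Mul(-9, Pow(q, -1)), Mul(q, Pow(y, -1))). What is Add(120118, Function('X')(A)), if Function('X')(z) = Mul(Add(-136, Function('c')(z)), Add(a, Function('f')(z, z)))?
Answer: Rational(33122740, 299) ≈ 1.1078e+5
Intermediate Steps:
a = 63 (a = Mul(7, 9) = 63)
Function('X')(z) = Add(-9344, Mul(1314, Pow(z, -1))) (Function('X')(z) = Mul(Add(-136, -10), Add(63, Add(Mul(-9, Pow(z, -1)), Mul(z, Pow(z, -1))))) = Mul(-146, Add(63, Add(Mul(-9, Pow(z, -1)), 1))) = Mul(-146, Add(63, Add(1, Mul(-9, Pow(z, -1))))) = Mul(-146, Add(64, Mul(-9, Pow(z, -1)))) = Add(-9344, Mul(1314, Pow(z, -1))))
Add(120118, Function('X')(A)) = Add(120118, Add(-9344, Mul(1314, Pow(299, -1)))) = Add(120118, Add(-9344, Mul(1314, Rational(1, 299)))) = Add(120118, Add(-9344, Rational(1314, 299))) = Add(120118, Rational(-2792542, 299)) = Rational(33122740, 299)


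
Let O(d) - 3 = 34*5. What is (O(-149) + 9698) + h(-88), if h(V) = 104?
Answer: 9975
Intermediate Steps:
O(d) = 173 (O(d) = 3 + 34*5 = 3 + 170 = 173)
(O(-149) + 9698) + h(-88) = (173 + 9698) + 104 = 9871 + 104 = 9975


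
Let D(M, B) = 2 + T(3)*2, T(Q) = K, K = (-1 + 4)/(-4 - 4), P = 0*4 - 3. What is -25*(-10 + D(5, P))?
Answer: 875/4 ≈ 218.75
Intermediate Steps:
P = -3 (P = 0 - 3 = -3)
K = -3/8 (K = 3/(-8) = 3*(-⅛) = -3/8 ≈ -0.37500)
T(Q) = -3/8
D(M, B) = 5/4 (D(M, B) = 2 - 3/8*2 = 2 - ¾ = 5/4)
-25*(-10 + D(5, P)) = -25*(-10 + 5/4) = -25*(-35/4) = 875/4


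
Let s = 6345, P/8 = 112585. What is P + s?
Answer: 907025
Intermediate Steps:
P = 900680 (P = 8*112585 = 900680)
P + s = 900680 + 6345 = 907025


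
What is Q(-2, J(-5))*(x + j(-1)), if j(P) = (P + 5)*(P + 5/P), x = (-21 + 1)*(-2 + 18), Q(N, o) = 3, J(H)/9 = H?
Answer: -1032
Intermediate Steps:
J(H) = 9*H
x = -320 (x = -20*16 = -320)
j(P) = (5 + P)*(P + 5/P)
Q(-2, J(-5))*(x + j(-1)) = 3*(-320 + (5 + (-1)**2 + 5*(-1) + 25/(-1))) = 3*(-320 + (5 + 1 - 5 + 25*(-1))) = 3*(-320 + (5 + 1 - 5 - 25)) = 3*(-320 - 24) = 3*(-344) = -1032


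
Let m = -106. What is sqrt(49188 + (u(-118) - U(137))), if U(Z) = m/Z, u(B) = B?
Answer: 2*sqrt(230252338)/137 ≈ 221.52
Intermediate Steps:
U(Z) = -106/Z
sqrt(49188 + (u(-118) - U(137))) = sqrt(49188 + (-118 - (-106)/137)) = sqrt(49188 + (-118 - 1*(-106/137))) = sqrt(49188 + (-118 + 106/137)) = sqrt(49188 - 16060/137) = sqrt(6722696/137) = 2*sqrt(230252338)/137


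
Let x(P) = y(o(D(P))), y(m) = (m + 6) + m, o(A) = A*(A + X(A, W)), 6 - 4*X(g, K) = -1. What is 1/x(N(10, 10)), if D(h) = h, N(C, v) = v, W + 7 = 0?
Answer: 1/241 ≈ 0.0041494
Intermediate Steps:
W = -7 (W = -7 + 0 = -7)
X(g, K) = 7/4 (X(g, K) = 3/2 - ¼*(-1) = 3/2 + ¼ = 7/4)
o(A) = A*(7/4 + A) (o(A) = A*(A + 7/4) = A*(7/4 + A))
y(m) = 6 + 2*m (y(m) = (6 + m) + m = 6 + 2*m)
x(P) = 6 + P*(7 + 4*P)/2 (x(P) = 6 + 2*(P*(7 + 4*P)/4) = 6 + P*(7 + 4*P)/2)
1/x(N(10, 10)) = 1/(6 + (½)*10*(7 + 4*10)) = 1/(6 + (½)*10*(7 + 40)) = 1/(6 + (½)*10*47) = 1/(6 + 235) = 1/241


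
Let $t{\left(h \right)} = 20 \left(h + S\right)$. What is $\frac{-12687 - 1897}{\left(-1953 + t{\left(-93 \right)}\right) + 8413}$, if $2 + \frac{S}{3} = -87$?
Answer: $\frac{3646}{185} \approx 19.708$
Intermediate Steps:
$S = -267$ ($S = -6 + 3 \left(-87\right) = -6 - 261 = -267$)
$t{\left(h \right)} = -5340 + 20 h$ ($t{\left(h \right)} = 20 \left(h - 267\right) = 20 \left(-267 + h\right) = -5340 + 20 h$)
$\frac{-12687 - 1897}{\left(-1953 + t{\left(-93 \right)}\right) + 8413} = \frac{-12687 - 1897}{\left(-1953 + \left(-5340 + 20 \left(-93\right)\right)\right) + 8413} = - \frac{14584}{\left(-1953 - 7200\right) + 8413} = - \frac{14584}{-9153 + 8413} = - \frac{14584}{-740} = \left(-14584\right) \left(- \frac{1}{740}\right) = \frac{3646}{185}$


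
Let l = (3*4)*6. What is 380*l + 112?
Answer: 27472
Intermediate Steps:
l = 72 (l = 12*6 = 72)
380*l + 112 = 380*72 + 112 = 27360 + 112 = 27472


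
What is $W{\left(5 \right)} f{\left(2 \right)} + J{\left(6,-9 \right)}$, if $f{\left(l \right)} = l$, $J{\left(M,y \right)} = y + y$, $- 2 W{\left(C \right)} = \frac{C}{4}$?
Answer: $- \frac{77}{4} \approx -19.25$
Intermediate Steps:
$W{\left(C \right)} = - \frac{C}{8}$ ($W{\left(C \right)} = - \frac{C \frac{1}{4}}{2} = - \frac{\frac{1}{4} C}{2} = - \frac{C}{8}$)
$J{\left(M,y \right)} = 2 y$
$W{\left(5 \right)} f{\left(2 \right)} + J{\left(6,-9 \right)} = \left(- \frac{1}{8}\right) 5 \cdot 2 + 2 \left(-9\right) = \left(- \frac{5}{8}\right) 2 - 18 = - \frac{5}{4} - 18 = - \frac{77}{4}$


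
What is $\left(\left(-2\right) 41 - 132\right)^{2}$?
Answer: $45796$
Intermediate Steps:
$\left(\left(-2\right) 41 - 132\right)^{2} = \left(-82 - 132\right)^{2} = \left(-214\right)^{2} = 45796$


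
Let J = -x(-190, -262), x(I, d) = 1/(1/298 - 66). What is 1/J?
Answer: 19667/298 ≈ 65.997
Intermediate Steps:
x(I, d) = -298/19667 (x(I, d) = 1/(1/298 - 66) = 1/(-19667/298) = -298/19667)
J = 298/19667 (J = -1*(-298/19667) = 298/19667 ≈ 0.015152)
1/J = 1/(298/19667) = 19667/298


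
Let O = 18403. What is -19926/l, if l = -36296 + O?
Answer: 19926/17893 ≈ 1.1136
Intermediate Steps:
l = -17893 (l = -36296 + 18403 = -17893)
-19926/l = -19926/(-17893) = -19926*(-1/17893) = 19926/17893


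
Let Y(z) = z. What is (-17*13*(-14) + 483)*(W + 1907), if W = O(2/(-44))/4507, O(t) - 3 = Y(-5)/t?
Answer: 30744179074/4507 ≈ 6.8214e+6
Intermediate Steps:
O(t) = 3 - 5/t
W = 113/4507 (W = (3 - 5/(2/(-44)))/4507 = (3 - 5/(2*(-1/44)))*(1/4507) = (3 - 5/(-1/22))*(1/4507) = (3 - 5*(-22))*(1/4507) = (3 + 110)*(1/4507) = 113*(1/4507) = 113/4507 ≈ 0.025072)
(-17*13*(-14) + 483)*(W + 1907) = (-17*13*(-14) + 483)*(113/4507 + 1907) = (-221*(-14) + 483)*(8594962/4507) = (3094 + 483)*(8594962/4507) = 3577*(8594962/4507) = 30744179074/4507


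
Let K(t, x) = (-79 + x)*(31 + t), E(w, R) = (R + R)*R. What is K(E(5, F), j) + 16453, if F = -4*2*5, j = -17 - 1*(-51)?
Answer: -128942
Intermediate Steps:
j = 34 (j = -17 + 51 = 34)
F = -40 (F = -8*5 = -40)
E(w, R) = 2*R² (E(w, R) = (2*R)*R = 2*R²)
K(E(5, F), j) + 16453 = (-2449 - 158*(-40)² + 31*34 + (2*(-40)²)*34) + 16453 = (-2449 - 158*1600 + 1054 + (2*1600)*34) + 16453 = (-2449 - 79*3200 + 1054 + 3200*34) + 16453 = (-2449 - 252800 + 1054 + 108800) + 16453 = -145395 + 16453 = -128942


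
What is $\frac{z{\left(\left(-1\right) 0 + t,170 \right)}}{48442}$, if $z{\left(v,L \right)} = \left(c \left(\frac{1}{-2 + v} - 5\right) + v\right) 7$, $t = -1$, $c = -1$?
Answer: $\frac{91}{145326} \approx 0.00062618$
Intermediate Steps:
$z{\left(v,L \right)} = 35 - \frac{7}{-2 + v} + 7 v$ ($z{\left(v,L \right)} = \left(- (\frac{1}{-2 + v} - 5) + v\right) 7 = \left(- (-5 + \frac{1}{-2 + v}) + v\right) 7 = \left(\left(5 - \frac{1}{-2 + v}\right) + v\right) 7 = \left(5 + v - \frac{1}{-2 + v}\right) 7 = 35 - \frac{7}{-2 + v} + 7 v$)
$\frac{z{\left(\left(-1\right) 0 + t,170 \right)}}{48442} = \frac{7 \frac{1}{-2 - 1} \left(-11 + \left(\left(-1\right) 0 - 1\right)^{2} + 3 \left(\left(-1\right) 0 - 1\right)\right)}{48442} = \frac{7 \left(-11 + \left(0 - 1\right)^{2} + 3 \left(0 - 1\right)\right)}{-2 + \left(0 - 1\right)} \frac{1}{48442} = \frac{7 \left(-11 + \left(-1\right)^{2} + 3 \left(-1\right)\right)}{-2 - 1} \cdot \frac{1}{48442} = \frac{7 \left(-11 + 1 - 3\right)}{-3} \cdot \frac{1}{48442} = 7 \left(- \frac{1}{3}\right) \left(-13\right) \frac{1}{48442} = \frac{91}{3} \cdot \frac{1}{48442} = \frac{91}{145326}$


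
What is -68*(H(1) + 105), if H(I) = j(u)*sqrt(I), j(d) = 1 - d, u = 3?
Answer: -7004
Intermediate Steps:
H(I) = -2*sqrt(I) (H(I) = (1 - 1*3)*sqrt(I) = (1 - 3)*sqrt(I) = -2*sqrt(I))
-68*(H(1) + 105) = -68*(-2*sqrt(1) + 105) = -68*(-2*1 + 105) = -68*(-2 + 105) = -68*103 = -7004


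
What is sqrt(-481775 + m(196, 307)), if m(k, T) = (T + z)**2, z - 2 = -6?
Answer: I*sqrt(389966) ≈ 624.47*I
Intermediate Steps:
z = -4 (z = 2 - 6 = -4)
m(k, T) = (-4 + T)**2 (m(k, T) = (T - 4)**2 = (-4 + T)**2)
sqrt(-481775 + m(196, 307)) = sqrt(-481775 + (-4 + 307)**2) = sqrt(-481775 + 303**2) = sqrt(-481775 + 91809) = sqrt(-389966) = I*sqrt(389966)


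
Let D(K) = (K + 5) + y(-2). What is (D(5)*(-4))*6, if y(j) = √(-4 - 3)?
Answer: -240 - 24*I*√7 ≈ -240.0 - 63.498*I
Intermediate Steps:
y(j) = I*√7 (y(j) = √(-7) = I*√7)
D(K) = 5 + K + I*√7 (D(K) = (K + 5) + I*√7 = (5 + K) + I*√7 = 5 + K + I*√7)
(D(5)*(-4))*6 = ((5 + 5 + I*√7)*(-4))*6 = ((10 + I*√7)*(-4))*6 = (-40 - 4*I*√7)*6 = -240 - 24*I*√7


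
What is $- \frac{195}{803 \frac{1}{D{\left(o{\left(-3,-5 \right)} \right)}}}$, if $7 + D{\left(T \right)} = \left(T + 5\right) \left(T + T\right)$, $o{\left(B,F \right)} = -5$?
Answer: $\frac{1365}{803} \approx 1.6999$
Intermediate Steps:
$D{\left(T \right)} = -7 + 2 T \left(5 + T\right)$ ($D{\left(T \right)} = -7 + \left(T + 5\right) \left(T + T\right) = -7 + \left(5 + T\right) 2 T = -7 + 2 T \left(5 + T\right)$)
$- \frac{195}{803 \frac{1}{D{\left(o{\left(-3,-5 \right)} \right)}}} = - \frac{195}{803 \frac{1}{-7 + 2 \left(-5\right)^{2} + 10 \left(-5\right)}} = - \frac{195}{803 \frac{1}{-7 + 2 \cdot 25 - 50}} = - \frac{195}{803 \frac{1}{-7 + 50 - 50}} = - \frac{195}{803 \frac{1}{-7}} = - \frac{195}{803 \left(- \frac{1}{7}\right)} = - \frac{195}{- \frac{803}{7}} = \left(-195\right) \left(- \frac{7}{803}\right) = \frac{1365}{803}$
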